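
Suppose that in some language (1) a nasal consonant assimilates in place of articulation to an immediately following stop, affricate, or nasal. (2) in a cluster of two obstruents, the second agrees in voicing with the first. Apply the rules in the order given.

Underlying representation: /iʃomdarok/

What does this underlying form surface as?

[iʃondarok]

Rule 1: /m/ before /d/ (alveolar) → [n]
After rule 1: iʃondarok
Rule 2: no segment meets the rule's conditions; no change.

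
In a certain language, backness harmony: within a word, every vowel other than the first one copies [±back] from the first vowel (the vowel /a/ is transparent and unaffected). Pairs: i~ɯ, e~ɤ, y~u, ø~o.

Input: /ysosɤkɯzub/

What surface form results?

/o/ harmonizes with /y/ ([-back]) → [ø]
/ɤ/ harmonizes with /y/ ([-back]) → [e]
/ɯ/ harmonizes with /y/ ([-back]) → [i]
/u/ harmonizes with /y/ ([-back]) → [y]

[ysøsekizyb]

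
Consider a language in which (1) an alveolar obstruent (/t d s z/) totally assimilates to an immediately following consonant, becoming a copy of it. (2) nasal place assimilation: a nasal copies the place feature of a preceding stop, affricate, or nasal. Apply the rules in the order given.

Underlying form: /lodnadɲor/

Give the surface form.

[lonnaɲɲor]

Rule 1: /d/ before /n/ → [n] (total assimilation)
Rule 1: /d/ before /ɲ/ → [ɲ] (total assimilation)
After rule 1: lonnaɲɲor
Rule 2: no segment meets the rule's conditions; no change.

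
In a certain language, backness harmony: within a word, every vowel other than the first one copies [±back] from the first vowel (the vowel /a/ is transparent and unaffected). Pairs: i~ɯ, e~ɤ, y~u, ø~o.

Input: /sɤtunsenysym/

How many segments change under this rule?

3

/e/ harmonizes with /ɤ/ ([+back]) → [ɤ]
/y/ harmonizes with /ɤ/ ([+back]) → [u]
/y/ harmonizes with /ɤ/ ([+back]) → [u]
3 segments change.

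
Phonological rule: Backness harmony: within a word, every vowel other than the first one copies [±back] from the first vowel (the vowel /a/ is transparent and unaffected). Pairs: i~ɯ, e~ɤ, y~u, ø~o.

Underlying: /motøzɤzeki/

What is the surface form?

[motozɤzɤkɯ]

/ø/ harmonizes with /o/ ([+back]) → [o]
/e/ harmonizes with /o/ ([+back]) → [ɤ]
/i/ harmonizes with /o/ ([+back]) → [ɯ]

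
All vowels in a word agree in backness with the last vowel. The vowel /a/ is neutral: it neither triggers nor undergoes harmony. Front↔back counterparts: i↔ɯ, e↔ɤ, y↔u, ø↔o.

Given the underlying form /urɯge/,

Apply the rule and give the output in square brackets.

[yrige]

/u/ harmonizes with /e/ ([-back]) → [y]
/ɯ/ harmonizes with /e/ ([-back]) → [i]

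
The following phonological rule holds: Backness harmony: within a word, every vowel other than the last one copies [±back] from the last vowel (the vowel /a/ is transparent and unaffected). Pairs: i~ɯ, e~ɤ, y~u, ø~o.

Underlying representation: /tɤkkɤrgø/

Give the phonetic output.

[tekkergø]

/ɤ/ harmonizes with /ø/ ([-back]) → [e]
/ɤ/ harmonizes with /ø/ ([-back]) → [e]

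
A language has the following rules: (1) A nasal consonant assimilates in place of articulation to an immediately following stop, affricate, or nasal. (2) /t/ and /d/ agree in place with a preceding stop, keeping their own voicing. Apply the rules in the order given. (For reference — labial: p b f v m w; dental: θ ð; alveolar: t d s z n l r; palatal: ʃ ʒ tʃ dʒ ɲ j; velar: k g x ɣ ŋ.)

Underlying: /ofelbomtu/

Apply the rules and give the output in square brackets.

Rule 1: /m/ before /t/ (alveolar) → [n]
After rule 1: ofelbontu
Rule 2: no segment meets the rule's conditions; no change.

[ofelbontu]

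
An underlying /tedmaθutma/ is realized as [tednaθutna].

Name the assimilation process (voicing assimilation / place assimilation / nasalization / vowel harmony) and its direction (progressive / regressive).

place assimilation, progressive

/m/→[n] /m/→[n].
Each target copies a feature from the preceding segment, so the direction is progressive.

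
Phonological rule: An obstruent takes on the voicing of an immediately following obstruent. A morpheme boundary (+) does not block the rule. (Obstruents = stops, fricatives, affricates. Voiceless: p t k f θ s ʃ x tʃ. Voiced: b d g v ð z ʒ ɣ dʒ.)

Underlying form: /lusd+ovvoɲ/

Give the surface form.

/s/ before /d/ (voiced) → [z]

[luzd+ovvoɲ]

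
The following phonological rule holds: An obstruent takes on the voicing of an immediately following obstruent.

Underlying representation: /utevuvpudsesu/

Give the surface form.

/v/ before /p/ (voiceless) → [f]
/d/ before /s/ (voiceless) → [t]

[utevufputsesu]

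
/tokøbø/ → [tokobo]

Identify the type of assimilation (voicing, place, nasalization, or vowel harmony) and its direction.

vowel harmony, progressive

/ø/→[o] /ø/→[o].
Vowels agree with the first vowel, so the harmony is progressive.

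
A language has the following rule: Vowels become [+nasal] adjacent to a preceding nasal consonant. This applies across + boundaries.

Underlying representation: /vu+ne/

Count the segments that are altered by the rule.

1

/e/ after nasal /n/ → [ẽ]
1 segment changes.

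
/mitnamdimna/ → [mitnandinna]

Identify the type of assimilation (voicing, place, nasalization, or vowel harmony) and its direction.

place assimilation, regressive

/m/→[n] /m/→[n].
Each target copies a feature from the following segment, so the direction is regressive.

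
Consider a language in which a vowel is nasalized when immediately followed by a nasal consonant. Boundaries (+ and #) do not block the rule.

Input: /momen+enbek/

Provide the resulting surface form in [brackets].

/o/ before nasal /m/ → [õ]
/e/ before nasal /n/ → [ẽ]
/e/ before nasal /n/ → [ẽ]

[mõmẽn+ẽnbek]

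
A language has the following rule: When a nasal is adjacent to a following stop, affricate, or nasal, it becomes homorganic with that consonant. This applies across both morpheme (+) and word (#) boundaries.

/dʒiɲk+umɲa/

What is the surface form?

/ɲ/ before /k/ (velar) → [ŋ]
/m/ before /ɲ/ (palatal) → [ɲ]

[dʒiŋk+uɲɲa]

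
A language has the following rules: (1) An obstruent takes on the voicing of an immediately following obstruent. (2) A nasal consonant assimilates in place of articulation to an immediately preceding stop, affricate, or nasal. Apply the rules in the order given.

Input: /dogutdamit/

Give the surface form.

[doguddamit]

Rule 1: /t/ before /d/ (voiced) → [d]
After rule 1: doguddamit
Rule 2: no segment meets the rule's conditions; no change.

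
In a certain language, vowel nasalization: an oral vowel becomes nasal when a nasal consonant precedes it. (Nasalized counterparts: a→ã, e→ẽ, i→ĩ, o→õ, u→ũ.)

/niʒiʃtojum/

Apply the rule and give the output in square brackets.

/i/ after nasal /n/ → [ĩ]

[nĩʒiʃtojum]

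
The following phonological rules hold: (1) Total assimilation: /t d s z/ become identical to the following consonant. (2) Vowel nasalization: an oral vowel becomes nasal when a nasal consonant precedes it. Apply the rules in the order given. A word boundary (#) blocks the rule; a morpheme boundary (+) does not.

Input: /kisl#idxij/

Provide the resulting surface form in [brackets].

[kill#ixxij]

Rule 1: /s/ before /l/ → [l] (total assimilation)
Rule 1: /d/ before /x/ → [x] (total assimilation)
After rule 1: kill#ixxij
Rule 2: no segment meets the rule's conditions; no change.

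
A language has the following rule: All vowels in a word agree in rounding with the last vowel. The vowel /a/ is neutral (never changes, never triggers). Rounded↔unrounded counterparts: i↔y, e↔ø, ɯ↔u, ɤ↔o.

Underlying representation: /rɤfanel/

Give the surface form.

no segment meets the rule's conditions; no change.

[rɤfanel]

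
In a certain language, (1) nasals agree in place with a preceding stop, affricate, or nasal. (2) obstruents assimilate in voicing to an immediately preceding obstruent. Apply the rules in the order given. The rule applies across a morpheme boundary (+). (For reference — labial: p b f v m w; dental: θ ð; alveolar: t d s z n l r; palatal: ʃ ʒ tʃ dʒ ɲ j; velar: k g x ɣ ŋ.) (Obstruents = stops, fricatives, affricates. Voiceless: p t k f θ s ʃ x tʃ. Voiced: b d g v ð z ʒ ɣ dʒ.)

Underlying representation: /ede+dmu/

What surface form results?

Rule 1: /m/ after /d/ (alveolar) → [n]
After rule 1: ede+dnu
Rule 2: no segment meets the rule's conditions; no change.

[ede+dnu]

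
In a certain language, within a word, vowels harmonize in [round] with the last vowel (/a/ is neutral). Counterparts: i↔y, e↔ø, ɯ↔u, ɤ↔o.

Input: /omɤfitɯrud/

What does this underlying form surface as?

[omofyturud]

/ɤ/ harmonizes with /u/ ([+round]) → [o]
/i/ harmonizes with /u/ ([+round]) → [y]
/ɯ/ harmonizes with /u/ ([+round]) → [u]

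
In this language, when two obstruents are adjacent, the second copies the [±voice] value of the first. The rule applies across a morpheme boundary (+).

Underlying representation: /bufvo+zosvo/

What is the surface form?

/v/ after /f/ (voiceless) → [f]
/v/ after /s/ (voiceless) → [f]

[buffo+zosfo]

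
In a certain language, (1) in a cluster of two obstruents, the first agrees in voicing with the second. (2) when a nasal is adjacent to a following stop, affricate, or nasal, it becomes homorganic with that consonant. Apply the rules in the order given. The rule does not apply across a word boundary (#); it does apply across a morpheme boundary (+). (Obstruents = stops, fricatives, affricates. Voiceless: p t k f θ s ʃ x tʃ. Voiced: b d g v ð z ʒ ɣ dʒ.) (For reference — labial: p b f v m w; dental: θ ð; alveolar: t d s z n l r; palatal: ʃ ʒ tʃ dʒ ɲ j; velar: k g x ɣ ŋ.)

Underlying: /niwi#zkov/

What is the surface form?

[niwi#skov]

Rule 1: /z/ before /k/ (voiceless) → [s]
After rule 1: niwi#skov
Rule 2: no segment meets the rule's conditions; no change.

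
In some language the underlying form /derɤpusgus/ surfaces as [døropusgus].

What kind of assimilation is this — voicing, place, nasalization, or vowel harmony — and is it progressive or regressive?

vowel harmony, regressive

/e/→[ø] /ɤ/→[o].
Vowels agree with the last vowel, so the harmony is regressive.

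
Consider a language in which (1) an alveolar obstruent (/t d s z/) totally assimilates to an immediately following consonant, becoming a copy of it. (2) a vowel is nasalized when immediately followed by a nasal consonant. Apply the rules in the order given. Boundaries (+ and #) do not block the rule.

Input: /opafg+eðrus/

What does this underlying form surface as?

Rule 1: no segment meets the rule's conditions; no change.
After rule 1: opafg+eðrus
Rule 2: no segment meets the rule's conditions; no change.

[opafg+eðrus]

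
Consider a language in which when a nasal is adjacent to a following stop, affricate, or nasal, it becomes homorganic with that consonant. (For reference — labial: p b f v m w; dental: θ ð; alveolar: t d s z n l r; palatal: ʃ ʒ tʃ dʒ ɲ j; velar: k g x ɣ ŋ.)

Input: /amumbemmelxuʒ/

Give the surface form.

[amumbemmelxuʒ]

no segment meets the rule's conditions; no change.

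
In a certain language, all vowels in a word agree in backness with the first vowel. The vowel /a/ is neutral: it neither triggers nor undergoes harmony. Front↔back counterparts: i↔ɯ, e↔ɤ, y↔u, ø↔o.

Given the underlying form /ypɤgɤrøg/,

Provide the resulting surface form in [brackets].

/ɤ/ harmonizes with /y/ ([-back]) → [e]
/ɤ/ harmonizes with /y/ ([-back]) → [e]

[ypegerøg]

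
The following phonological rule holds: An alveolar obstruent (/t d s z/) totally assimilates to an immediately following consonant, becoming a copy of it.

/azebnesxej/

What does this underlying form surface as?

/s/ before /x/ → [x] (total assimilation)

[azebnexxej]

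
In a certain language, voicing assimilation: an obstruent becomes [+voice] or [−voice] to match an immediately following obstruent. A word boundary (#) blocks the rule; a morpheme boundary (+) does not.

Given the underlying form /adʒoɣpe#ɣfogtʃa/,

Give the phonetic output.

[adʒoxpe#xfoktʃa]

/ɣ/ before /p/ (voiceless) → [x]
/ɣ/ before /f/ (voiceless) → [x]
/g/ before /tʃ/ (voiceless) → [k]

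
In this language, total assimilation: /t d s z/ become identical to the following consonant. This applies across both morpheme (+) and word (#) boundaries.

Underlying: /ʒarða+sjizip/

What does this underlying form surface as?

[ʒarða+jjizip]

/s/ before /j/ → [j] (total assimilation)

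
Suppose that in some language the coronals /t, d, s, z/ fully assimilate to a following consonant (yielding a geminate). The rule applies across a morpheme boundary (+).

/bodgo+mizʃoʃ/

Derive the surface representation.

[boggo+miʃʃoʃ]

/d/ before /g/ → [g] (total assimilation)
/z/ before /ʃ/ → [ʃ] (total assimilation)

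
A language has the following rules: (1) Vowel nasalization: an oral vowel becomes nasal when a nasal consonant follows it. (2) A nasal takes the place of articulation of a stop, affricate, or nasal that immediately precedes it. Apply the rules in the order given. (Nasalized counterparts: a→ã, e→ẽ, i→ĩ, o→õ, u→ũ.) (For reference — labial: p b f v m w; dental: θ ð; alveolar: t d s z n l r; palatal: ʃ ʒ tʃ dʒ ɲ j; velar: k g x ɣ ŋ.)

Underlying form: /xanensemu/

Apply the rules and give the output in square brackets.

[xãnẽnsẽmu]

Rule 1: /a/ before nasal /n/ → [ã]
Rule 1: /e/ before nasal /n/ → [ẽ]
Rule 1: /e/ before nasal /m/ → [ẽ]
After rule 1: xãnẽnsẽmu
Rule 2: no segment meets the rule's conditions; no change.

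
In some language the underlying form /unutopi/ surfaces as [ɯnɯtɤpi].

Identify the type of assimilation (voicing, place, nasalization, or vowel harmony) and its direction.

vowel harmony, regressive

/u/→[ɯ] /u/→[ɯ] /o/→[ɤ].
Vowels agree with the last vowel, so the harmony is regressive.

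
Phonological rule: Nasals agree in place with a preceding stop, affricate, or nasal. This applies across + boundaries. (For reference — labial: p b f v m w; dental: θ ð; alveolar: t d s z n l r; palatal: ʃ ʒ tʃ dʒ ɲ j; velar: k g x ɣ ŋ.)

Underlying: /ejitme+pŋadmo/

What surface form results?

/m/ after /t/ (alveolar) → [n]
/ŋ/ after /p/ (labial) → [m]
/m/ after /d/ (alveolar) → [n]

[ejitne+pmadno]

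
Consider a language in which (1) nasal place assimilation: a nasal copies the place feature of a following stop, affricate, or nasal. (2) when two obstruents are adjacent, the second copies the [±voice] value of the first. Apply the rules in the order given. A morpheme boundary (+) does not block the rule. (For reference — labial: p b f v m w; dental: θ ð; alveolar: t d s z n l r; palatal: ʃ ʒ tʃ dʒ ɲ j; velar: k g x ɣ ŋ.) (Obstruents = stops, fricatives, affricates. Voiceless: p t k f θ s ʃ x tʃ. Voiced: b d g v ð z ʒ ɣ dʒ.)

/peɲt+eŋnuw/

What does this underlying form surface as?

[pent+ennuw]

Rule 1: /ɲ/ before /t/ (alveolar) → [n]
Rule 1: /ŋ/ before /n/ (alveolar) → [n]
After rule 1: pent+ennuw
Rule 2: no segment meets the rule's conditions; no change.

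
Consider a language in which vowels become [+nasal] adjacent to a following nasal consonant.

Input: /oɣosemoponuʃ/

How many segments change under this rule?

/e/ before nasal /m/ → [ẽ]
/o/ before nasal /n/ → [õ]
2 segments change.

2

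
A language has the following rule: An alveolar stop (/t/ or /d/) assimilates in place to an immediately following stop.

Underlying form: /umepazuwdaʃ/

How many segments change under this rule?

No segment meets the rule's conditions.

0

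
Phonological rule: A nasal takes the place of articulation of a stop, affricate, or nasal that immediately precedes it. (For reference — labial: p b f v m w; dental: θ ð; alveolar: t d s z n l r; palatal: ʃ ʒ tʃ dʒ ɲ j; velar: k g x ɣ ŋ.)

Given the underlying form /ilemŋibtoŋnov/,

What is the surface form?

[ilemmibtoŋŋov]

/ŋ/ after /m/ (labial) → [m]
/n/ after /ŋ/ (velar) → [ŋ]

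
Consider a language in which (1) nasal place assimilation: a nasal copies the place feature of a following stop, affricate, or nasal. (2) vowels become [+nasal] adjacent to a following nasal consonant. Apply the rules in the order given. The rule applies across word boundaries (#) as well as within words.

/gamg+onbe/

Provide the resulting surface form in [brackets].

[gãŋg+õmbe]

Rule 1: /m/ before /g/ (velar) → [ŋ]
Rule 1: /n/ before /b/ (labial) → [m]
After rule 1: gaŋg+ombe
Rule 2: /a/ before nasal /ŋ/ → [ã]
Rule 2: /o/ before nasal /m/ → [õ]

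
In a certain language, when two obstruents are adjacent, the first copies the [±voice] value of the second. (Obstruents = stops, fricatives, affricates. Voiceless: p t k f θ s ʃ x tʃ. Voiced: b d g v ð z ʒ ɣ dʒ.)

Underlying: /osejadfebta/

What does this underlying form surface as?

/d/ before /f/ (voiceless) → [t]
/b/ before /t/ (voiceless) → [p]

[osejatfepta]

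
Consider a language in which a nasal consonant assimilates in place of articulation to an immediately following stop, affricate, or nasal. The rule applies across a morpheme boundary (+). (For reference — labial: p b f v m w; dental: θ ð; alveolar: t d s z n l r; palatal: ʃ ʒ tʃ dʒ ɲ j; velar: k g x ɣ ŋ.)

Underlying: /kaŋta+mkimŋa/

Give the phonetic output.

/ŋ/ before /t/ (alveolar) → [n]
/m/ before /k/ (velar) → [ŋ]
/m/ before /ŋ/ (velar) → [ŋ]

[kanta+ŋkiŋŋa]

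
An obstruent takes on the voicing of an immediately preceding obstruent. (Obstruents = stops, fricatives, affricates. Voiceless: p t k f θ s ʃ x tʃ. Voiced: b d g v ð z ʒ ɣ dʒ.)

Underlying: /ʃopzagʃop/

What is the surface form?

[ʃopsagʒop]

/z/ after /p/ (voiceless) → [s]
/ʃ/ after /g/ (voiced) → [ʒ]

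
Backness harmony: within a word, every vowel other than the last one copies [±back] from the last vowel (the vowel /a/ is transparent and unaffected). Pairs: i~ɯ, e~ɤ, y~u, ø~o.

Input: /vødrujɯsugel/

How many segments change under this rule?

/u/ harmonizes with /e/ ([-back]) → [y]
/ɯ/ harmonizes with /e/ ([-back]) → [i]
/u/ harmonizes with /e/ ([-back]) → [y]
3 segments change.

3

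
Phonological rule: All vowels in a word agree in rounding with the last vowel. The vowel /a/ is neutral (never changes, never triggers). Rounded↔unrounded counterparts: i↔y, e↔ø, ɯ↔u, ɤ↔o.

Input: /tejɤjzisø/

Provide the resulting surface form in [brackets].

/e/ harmonizes with /ø/ ([+round]) → [ø]
/ɤ/ harmonizes with /ø/ ([+round]) → [o]
/i/ harmonizes with /ø/ ([+round]) → [y]

[tøjojzysø]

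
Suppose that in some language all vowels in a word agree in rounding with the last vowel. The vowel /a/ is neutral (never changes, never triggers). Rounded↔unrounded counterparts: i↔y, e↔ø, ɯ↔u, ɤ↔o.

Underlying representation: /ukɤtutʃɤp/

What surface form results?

/u/ harmonizes with /ɤ/ ([-round]) → [ɯ]
/u/ harmonizes with /ɤ/ ([-round]) → [ɯ]

[ɯkɤtɯtʃɤp]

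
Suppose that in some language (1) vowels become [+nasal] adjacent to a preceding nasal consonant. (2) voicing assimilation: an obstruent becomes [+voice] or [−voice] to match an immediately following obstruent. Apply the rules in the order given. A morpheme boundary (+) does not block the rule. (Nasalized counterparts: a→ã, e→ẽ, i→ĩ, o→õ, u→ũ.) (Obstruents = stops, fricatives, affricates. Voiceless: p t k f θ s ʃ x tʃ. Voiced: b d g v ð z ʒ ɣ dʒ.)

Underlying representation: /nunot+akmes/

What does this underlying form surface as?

Rule 1: /u/ after nasal /n/ → [ũ]
Rule 1: /o/ after nasal /n/ → [õ]
Rule 1: /e/ after nasal /m/ → [ẽ]
After rule 1: nũnõt+akmẽs
Rule 2: no segment meets the rule's conditions; no change.

[nũnõt+akmẽs]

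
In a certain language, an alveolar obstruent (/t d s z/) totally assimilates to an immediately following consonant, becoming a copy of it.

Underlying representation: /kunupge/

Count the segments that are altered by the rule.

No segment meets the rule's conditions.

0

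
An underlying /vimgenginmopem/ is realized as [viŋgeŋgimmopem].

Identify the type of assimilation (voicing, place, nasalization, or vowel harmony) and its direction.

/m/→[ŋ] /n/→[ŋ] /n/→[m].
Each target copies a feature from the following segment, so the direction is regressive.

place assimilation, regressive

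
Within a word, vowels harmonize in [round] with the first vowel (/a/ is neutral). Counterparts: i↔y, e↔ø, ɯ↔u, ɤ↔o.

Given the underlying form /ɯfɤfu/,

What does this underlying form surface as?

/u/ harmonizes with /ɯ/ ([-round]) → [ɯ]

[ɯfɤfɯ]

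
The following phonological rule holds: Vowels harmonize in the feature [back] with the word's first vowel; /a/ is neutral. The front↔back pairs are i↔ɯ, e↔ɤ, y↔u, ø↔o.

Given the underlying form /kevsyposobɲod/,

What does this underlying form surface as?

/o/ harmonizes with /e/ ([-back]) → [ø]
/o/ harmonizes with /e/ ([-back]) → [ø]
/o/ harmonizes with /e/ ([-back]) → [ø]

[kevsypøsøbɲød]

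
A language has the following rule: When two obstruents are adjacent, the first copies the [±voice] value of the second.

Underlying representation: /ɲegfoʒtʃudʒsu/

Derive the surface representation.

[ɲekfoʃtʃutʃsu]

/g/ before /f/ (voiceless) → [k]
/ʒ/ before /tʃ/ (voiceless) → [ʃ]
/dʒ/ before /s/ (voiceless) → [tʃ]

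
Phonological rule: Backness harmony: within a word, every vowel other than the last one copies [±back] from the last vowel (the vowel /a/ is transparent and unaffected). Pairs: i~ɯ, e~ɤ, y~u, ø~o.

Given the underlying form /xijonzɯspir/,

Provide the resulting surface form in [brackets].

[xijønzispir]

/o/ harmonizes with /i/ ([-back]) → [ø]
/ɯ/ harmonizes with /i/ ([-back]) → [i]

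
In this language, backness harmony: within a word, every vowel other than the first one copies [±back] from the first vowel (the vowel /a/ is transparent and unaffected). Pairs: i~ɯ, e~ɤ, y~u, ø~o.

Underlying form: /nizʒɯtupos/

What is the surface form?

/ɯ/ harmonizes with /i/ ([-back]) → [i]
/u/ harmonizes with /i/ ([-back]) → [y]
/o/ harmonizes with /i/ ([-back]) → [ø]

[nizʒitypøs]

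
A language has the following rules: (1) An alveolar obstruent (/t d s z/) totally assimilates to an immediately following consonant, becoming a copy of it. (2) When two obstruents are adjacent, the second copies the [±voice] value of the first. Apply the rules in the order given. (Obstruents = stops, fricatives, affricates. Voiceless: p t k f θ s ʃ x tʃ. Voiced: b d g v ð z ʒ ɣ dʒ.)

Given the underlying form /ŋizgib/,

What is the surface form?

Rule 1: /z/ before /g/ → [g] (total assimilation)
After rule 1: ŋiggib
Rule 2: no segment meets the rule's conditions; no change.

[ŋiggib]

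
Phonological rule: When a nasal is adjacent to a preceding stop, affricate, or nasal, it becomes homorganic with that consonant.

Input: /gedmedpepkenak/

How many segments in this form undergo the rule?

1

/m/ after /d/ (alveolar) → [n]
1 segment changes.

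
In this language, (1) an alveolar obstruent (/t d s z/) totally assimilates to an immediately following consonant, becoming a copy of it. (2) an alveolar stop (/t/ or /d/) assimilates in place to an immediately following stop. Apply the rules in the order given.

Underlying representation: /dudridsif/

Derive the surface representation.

Rule 1: /d/ before /r/ → [r] (total assimilation)
Rule 1: /d/ before /s/ → [s] (total assimilation)
After rule 1: durrissif
Rule 2: no segment meets the rule's conditions; no change.

[durrissif]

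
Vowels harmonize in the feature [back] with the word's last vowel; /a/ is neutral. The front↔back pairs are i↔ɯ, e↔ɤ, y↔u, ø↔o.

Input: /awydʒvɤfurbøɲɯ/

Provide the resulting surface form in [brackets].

/y/ harmonizes with /ɯ/ ([+back]) → [u]
/ø/ harmonizes with /ɯ/ ([+back]) → [o]

[awudʒvɤfurboɲɯ]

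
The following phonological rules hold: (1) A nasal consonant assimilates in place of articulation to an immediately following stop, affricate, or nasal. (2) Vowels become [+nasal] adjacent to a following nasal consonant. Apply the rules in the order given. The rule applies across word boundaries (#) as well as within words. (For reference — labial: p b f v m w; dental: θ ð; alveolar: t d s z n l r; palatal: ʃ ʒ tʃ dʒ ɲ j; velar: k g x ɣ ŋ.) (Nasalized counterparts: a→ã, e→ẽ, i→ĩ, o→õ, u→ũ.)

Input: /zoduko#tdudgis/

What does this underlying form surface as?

Rule 1: no segment meets the rule's conditions; no change.
After rule 1: zoduko#tdudgis
Rule 2: no segment meets the rule's conditions; no change.

[zoduko#tdudgis]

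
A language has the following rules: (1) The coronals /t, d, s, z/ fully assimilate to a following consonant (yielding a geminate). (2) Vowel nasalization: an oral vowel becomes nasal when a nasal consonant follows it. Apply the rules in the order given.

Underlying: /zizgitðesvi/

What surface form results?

[ziggiððevvi]

Rule 1: /z/ before /g/ → [g] (total assimilation)
Rule 1: /t/ before /ð/ → [ð] (total assimilation)
Rule 1: /s/ before /v/ → [v] (total assimilation)
After rule 1: ziggiððevvi
Rule 2: no segment meets the rule's conditions; no change.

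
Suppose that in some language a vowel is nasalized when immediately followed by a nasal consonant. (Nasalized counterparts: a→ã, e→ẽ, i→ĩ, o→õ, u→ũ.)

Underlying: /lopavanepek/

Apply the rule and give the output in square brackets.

[lopavãnepek]

/a/ before nasal /n/ → [ã]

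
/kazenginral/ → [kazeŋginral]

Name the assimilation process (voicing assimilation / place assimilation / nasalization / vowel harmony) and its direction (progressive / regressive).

/n/→[ŋ].
Each target copies a feature from the following segment, so the direction is regressive.

place assimilation, regressive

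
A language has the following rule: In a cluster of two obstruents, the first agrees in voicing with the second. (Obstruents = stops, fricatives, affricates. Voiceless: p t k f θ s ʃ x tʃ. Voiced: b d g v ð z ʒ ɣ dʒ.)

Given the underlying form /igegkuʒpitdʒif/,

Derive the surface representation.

/g/ before /k/ (voiceless) → [k]
/ʒ/ before /p/ (voiceless) → [ʃ]
/t/ before /dʒ/ (voiced) → [d]

[igekkuʃpiddʒif]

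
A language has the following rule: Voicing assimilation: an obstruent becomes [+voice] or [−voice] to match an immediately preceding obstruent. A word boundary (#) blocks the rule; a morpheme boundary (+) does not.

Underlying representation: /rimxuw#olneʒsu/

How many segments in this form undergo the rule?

1

/s/ after /ʒ/ (voiced) → [z]
1 segment changes.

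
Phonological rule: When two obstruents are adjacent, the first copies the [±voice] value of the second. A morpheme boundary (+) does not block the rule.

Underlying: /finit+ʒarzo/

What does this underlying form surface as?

/t/ before /ʒ/ (voiced) → [d]

[finid+ʒarzo]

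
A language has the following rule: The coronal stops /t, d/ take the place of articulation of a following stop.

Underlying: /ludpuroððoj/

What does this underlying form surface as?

/d/ before /p/ (labial) → [b]

[lubpuroððoj]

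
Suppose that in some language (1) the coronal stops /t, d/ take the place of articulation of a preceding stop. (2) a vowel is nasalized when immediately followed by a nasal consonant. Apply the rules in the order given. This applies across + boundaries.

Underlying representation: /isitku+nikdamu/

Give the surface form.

Rule 1: /d/ after /k/ (velar) → [g]
After rule 1: isitku+nikgamu
Rule 2: /u/ before nasal /n/ → [ũ]
Rule 2: /a/ before nasal /m/ → [ã]

[isitkũ+nikgãmu]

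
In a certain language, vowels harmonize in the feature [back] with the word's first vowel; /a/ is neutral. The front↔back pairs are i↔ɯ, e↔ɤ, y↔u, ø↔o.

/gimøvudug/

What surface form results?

[gimøvydyg]

/u/ harmonizes with /i/ ([-back]) → [y]
/u/ harmonizes with /i/ ([-back]) → [y]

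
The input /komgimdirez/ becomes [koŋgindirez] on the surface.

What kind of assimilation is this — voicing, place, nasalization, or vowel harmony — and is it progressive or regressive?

place assimilation, regressive

/m/→[ŋ] /m/→[n].
Each target copies a feature from the following segment, so the direction is regressive.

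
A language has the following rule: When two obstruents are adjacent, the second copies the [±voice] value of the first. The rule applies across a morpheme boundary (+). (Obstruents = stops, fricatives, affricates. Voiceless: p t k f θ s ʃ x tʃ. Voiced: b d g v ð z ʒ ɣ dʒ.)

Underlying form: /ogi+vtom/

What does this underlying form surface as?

[ogi+vdom]

/t/ after /v/ (voiced) → [d]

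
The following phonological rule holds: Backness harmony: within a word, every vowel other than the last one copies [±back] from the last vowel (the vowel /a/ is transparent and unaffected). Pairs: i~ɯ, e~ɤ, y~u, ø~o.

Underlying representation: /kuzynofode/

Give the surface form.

[kyzynøføde]

/u/ harmonizes with /e/ ([-back]) → [y]
/o/ harmonizes with /e/ ([-back]) → [ø]
/o/ harmonizes with /e/ ([-back]) → [ø]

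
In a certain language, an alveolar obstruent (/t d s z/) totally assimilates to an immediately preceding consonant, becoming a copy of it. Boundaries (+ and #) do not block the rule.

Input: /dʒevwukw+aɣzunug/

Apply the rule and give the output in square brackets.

/z/ after /ɣ/ → [ɣ] (total assimilation)

[dʒevwukw+aɣɣunug]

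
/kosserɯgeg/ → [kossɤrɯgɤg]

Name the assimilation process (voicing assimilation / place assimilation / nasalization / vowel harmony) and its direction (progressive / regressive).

vowel harmony, progressive

/e/→[ɤ] /e/→[ɤ].
Vowels agree with the first vowel, so the harmony is progressive.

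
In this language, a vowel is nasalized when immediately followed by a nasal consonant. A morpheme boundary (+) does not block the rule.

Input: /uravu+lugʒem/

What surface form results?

[uravu+lugʒẽm]

/e/ before nasal /m/ → [ẽ]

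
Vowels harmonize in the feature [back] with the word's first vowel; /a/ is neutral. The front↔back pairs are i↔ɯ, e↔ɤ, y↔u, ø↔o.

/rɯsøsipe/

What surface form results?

[rɯsosɯpɤ]

/ø/ harmonizes with /ɯ/ ([+back]) → [o]
/i/ harmonizes with /ɯ/ ([+back]) → [ɯ]
/e/ harmonizes with /ɯ/ ([+back]) → [ɤ]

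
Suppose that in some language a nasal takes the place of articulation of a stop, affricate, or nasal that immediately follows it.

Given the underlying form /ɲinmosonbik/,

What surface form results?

[ɲimmosombik]

/n/ before /m/ (labial) → [m]
/n/ before /b/ (labial) → [m]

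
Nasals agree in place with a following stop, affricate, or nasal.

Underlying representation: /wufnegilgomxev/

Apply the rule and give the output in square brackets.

[wufnegilgomxev]

no segment meets the rule's conditions; no change.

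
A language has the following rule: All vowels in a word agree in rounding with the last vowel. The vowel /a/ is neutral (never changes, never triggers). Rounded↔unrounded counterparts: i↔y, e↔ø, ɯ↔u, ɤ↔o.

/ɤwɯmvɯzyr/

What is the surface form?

[owumvuzyr]

/ɤ/ harmonizes with /y/ ([+round]) → [o]
/ɯ/ harmonizes with /y/ ([+round]) → [u]
/ɯ/ harmonizes with /y/ ([+round]) → [u]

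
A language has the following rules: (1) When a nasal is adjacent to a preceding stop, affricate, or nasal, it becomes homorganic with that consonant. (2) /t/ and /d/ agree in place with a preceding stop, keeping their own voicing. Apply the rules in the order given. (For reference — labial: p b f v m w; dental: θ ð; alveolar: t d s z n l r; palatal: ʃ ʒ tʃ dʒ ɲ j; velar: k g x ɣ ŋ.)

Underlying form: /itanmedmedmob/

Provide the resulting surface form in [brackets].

[itannednednob]

Rule 1: /m/ after /n/ (alveolar) → [n]
Rule 1: /m/ after /d/ (alveolar) → [n]
Rule 1: /m/ after /d/ (alveolar) → [n]
After rule 1: itannednednob
Rule 2: no segment meets the rule's conditions; no change.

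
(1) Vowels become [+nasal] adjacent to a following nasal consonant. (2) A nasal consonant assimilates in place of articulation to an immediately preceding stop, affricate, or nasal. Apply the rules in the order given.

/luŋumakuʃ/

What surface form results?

Rule 1: /u/ before nasal /ŋ/ → [ũ]
Rule 1: /u/ before nasal /m/ → [ũ]
After rule 1: lũŋũmakuʃ
Rule 2: no segment meets the rule's conditions; no change.

[lũŋũmakuʃ]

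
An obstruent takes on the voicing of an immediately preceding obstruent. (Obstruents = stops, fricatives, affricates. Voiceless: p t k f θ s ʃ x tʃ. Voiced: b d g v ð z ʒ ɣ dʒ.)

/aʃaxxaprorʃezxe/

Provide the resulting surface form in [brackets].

/x/ after /z/ (voiced) → [ɣ]

[aʃaxxaprorʃezɣe]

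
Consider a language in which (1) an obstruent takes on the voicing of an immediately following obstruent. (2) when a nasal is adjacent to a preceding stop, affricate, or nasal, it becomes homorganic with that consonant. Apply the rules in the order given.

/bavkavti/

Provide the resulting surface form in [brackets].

[bafkafti]

Rule 1: /v/ before /k/ (voiceless) → [f]
Rule 1: /v/ before /t/ (voiceless) → [f]
After rule 1: bafkafti
Rule 2: no segment meets the rule's conditions; no change.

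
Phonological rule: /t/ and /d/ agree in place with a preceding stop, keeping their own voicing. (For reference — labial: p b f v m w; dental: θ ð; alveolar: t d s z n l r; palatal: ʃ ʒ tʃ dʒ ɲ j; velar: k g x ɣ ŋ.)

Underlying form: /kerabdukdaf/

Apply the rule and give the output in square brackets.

[kerabbukgaf]

/d/ after /b/ (labial) → [b]
/d/ after /k/ (velar) → [g]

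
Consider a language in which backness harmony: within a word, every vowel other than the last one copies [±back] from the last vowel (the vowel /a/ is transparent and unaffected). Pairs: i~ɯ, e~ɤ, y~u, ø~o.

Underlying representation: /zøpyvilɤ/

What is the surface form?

[zopuvɯlɤ]

/ø/ harmonizes with /ɤ/ ([+back]) → [o]
/y/ harmonizes with /ɤ/ ([+back]) → [u]
/i/ harmonizes with /ɤ/ ([+back]) → [ɯ]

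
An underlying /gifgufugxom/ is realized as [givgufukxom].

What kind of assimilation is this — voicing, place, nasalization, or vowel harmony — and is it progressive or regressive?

/f/→[v] /g/→[k].
Each target copies a feature from the following segment, so the direction is regressive.

voicing assimilation, regressive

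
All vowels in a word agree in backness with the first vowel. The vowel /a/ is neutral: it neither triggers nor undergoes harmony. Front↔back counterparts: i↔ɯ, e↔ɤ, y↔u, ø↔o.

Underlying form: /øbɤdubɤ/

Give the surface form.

[øbedybe]

/ɤ/ harmonizes with /ø/ ([-back]) → [e]
/u/ harmonizes with /ø/ ([-back]) → [y]
/ɤ/ harmonizes with /ø/ ([-back]) → [e]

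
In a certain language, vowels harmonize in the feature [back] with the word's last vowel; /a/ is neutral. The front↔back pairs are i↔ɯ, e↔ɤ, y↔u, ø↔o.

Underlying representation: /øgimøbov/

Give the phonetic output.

/ø/ harmonizes with /o/ ([+back]) → [o]
/i/ harmonizes with /o/ ([+back]) → [ɯ]
/ø/ harmonizes with /o/ ([+back]) → [o]

[ogɯmobov]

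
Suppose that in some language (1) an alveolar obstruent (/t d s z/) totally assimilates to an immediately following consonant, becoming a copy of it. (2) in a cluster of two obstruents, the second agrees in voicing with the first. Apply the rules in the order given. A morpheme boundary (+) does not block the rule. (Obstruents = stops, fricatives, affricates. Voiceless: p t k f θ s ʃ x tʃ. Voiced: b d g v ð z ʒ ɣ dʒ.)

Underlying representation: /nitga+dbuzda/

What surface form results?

[nigga+bbudda]

Rule 1: /t/ before /g/ → [g] (total assimilation)
Rule 1: /d/ before /b/ → [b] (total assimilation)
Rule 1: /z/ before /d/ → [d] (total assimilation)
After rule 1: nigga+bbudda
Rule 2: no segment meets the rule's conditions; no change.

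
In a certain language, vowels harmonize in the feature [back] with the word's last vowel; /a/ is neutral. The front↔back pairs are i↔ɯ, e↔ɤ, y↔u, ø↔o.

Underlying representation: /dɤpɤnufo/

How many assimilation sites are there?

0

No segment meets the rule's conditions.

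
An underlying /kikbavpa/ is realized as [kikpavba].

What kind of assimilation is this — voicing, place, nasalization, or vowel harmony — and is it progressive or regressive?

/b/→[p] /p/→[b].
Each target copies a feature from the preceding segment, so the direction is progressive.

voicing assimilation, progressive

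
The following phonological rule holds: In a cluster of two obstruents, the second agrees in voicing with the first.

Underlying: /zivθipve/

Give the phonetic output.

[zivðipfe]

/θ/ after /v/ (voiced) → [ð]
/v/ after /p/ (voiceless) → [f]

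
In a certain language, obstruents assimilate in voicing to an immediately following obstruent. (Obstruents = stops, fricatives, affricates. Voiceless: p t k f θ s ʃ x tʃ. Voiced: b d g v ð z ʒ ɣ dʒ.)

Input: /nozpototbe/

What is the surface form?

/z/ before /p/ (voiceless) → [s]
/t/ before /b/ (voiced) → [d]

[nospotodbe]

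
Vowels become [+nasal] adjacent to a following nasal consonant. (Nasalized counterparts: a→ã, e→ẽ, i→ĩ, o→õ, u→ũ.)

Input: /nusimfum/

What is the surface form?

/i/ before nasal /m/ → [ĩ]
/u/ before nasal /m/ → [ũ]

[nusĩmfũm]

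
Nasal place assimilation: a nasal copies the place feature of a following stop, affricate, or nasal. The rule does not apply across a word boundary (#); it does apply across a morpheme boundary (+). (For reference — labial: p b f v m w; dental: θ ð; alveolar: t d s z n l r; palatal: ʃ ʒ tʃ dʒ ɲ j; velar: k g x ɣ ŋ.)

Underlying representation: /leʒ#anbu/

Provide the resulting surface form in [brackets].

[leʒ#ambu]

/n/ before /b/ (labial) → [m]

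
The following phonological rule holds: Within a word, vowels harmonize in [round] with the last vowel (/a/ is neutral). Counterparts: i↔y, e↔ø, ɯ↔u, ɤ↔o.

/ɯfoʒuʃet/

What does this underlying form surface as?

/o/ harmonizes with /e/ ([-round]) → [ɤ]
/u/ harmonizes with /e/ ([-round]) → [ɯ]

[ɯfɤʒɯʃet]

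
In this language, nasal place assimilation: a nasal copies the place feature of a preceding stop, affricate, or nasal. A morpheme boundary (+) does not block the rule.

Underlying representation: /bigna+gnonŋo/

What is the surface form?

[bigŋa+gŋonno]

/n/ after /g/ (velar) → [ŋ]
/n/ after /g/ (velar) → [ŋ]
/ŋ/ after /n/ (alveolar) → [n]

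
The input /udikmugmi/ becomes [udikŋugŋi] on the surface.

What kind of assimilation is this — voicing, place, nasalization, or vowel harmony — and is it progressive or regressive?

/m/→[ŋ] /m/→[ŋ].
Each target copies a feature from the preceding segment, so the direction is progressive.

place assimilation, progressive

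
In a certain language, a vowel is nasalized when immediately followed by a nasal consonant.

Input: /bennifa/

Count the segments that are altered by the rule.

1

/e/ before nasal /n/ → [ẽ]
1 segment changes.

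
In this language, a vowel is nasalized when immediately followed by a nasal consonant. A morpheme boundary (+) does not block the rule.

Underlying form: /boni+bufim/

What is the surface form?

[bõni+bufĩm]

/o/ before nasal /n/ → [õ]
/i/ before nasal /m/ → [ĩ]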